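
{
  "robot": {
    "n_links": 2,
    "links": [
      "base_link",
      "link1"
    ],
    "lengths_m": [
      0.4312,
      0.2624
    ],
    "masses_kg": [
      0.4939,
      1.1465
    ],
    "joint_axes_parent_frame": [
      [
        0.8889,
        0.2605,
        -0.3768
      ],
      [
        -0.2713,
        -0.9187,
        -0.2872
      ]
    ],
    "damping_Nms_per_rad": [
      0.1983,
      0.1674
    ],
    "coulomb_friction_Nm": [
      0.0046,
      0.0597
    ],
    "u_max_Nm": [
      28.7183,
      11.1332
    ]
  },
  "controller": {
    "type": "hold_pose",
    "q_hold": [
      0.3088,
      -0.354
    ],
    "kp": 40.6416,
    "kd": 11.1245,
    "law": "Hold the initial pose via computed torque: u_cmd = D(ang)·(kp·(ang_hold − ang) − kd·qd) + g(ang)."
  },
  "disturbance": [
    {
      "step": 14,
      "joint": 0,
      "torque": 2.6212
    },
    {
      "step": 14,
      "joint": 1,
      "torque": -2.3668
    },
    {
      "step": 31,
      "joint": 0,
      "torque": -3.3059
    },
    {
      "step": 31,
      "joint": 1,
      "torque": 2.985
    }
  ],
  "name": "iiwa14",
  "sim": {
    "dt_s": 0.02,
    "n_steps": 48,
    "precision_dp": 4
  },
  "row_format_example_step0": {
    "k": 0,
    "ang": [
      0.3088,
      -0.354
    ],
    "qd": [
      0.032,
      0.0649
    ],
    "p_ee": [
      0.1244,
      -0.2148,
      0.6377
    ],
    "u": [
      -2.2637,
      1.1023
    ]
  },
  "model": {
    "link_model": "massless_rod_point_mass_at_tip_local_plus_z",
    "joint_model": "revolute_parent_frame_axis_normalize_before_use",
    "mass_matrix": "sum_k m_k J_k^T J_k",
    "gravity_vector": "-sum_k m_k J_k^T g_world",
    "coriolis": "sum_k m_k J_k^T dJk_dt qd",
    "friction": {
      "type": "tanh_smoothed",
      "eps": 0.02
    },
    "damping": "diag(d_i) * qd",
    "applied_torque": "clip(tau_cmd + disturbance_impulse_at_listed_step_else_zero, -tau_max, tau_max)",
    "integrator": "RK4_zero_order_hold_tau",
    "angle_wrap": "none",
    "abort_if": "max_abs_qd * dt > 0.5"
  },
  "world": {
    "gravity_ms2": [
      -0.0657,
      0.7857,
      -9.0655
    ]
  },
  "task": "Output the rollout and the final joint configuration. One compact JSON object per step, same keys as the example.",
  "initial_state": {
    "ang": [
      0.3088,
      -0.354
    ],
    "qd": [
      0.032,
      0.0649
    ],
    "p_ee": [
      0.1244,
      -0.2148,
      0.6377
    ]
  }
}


{"k":1,"ang":[0.3093,-0.3531],"qd":[0.0216,0.029],"p_ee":[0.1242,-0.2151,0.6376],"u":[-2.2419,1.1196]}
{"k":2,"ang":[0.3097,-0.3527],"qd":[0.0142,0.0077],"p_ee":[0.1242,-0.2153,0.6376],"u":[-2.2231,1.1299]}
{"k":3,"ang":[0.3099,-0.3526],"qd":[0.0097,0.0011],"p_ee":[0.1242,-0.2154,0.6376],"u":[-2.2068,1.1318]}
{"k":4,"ang":[0.3101,-0.3526],"qd":[0.0065,-0.0005],"p_ee":[0.1242,-0.2155,0.6375],"u":[-2.1927,1.1309]}
{"k":5,"ang":[0.3102,-0.3527],"qd":[0.004,-0.0009],"p_ee":[0.1242,-0.2156,0.6375],"u":[-2.1806,1.1295]}
{"k":6,"ang":[0.3103,-0.3527],"qd":[0.0021,-0.0009],"p_ee":[0.1242,-0.2156,0.6375],"u":[-2.1702,1.1282]}
{"k":7,"ang":[0.3103,-0.3527],"qd":[0.0005,-0.0009],"p_ee":[0.1242,-0.2156,0.6375],"u":[-2.1612,1.127]}
{"k":8,"ang":[0.3103,-0.3527],"qd":[-0.0007,-0.0009],"p_ee":[0.1243,-0.2156,0.6375],"u":[-2.1536,1.126]}
{"k":9,"ang":[0.3103,-0.3527],"qd":[-0.0016,-0.0008],"p_ee":[0.1243,-0.2156,0.6375],"u":[-2.147,1.1251]}
{"k":10,"ang":[0.3102,-0.3527],"qd":[-0.0023,-0.0008],"p_ee":[0.1243,-0.2156,0.6375],"u":[-2.1415,1.1244]}
{"k":11,"ang":[0.3102,-0.3528],"qd":[-0.0028,-0.0008],"p_ee":[0.1243,-0.2156,0.6375],"u":[-2.1368,1.1238]}
{"k":12,"ang":[0.3101,-0.3528],"qd":[-0.0031,-0.0008],"p_ee":[0.1243,-0.2155,0.6375],"u":[-2.1328,1.1233]}
{"k":13,"ang":[0.31,-0.3528],"qd":[-0.0033,-0.0008],"p_ee":[0.1242,-0.2155,0.6375],"u":[-2.1295,1.1229]}
{"k":14,"ang":[0.31,-0.3528],"qd":[-0.0034,-0.0007],"p_ee":[0.1242,-0.2154,0.6375],"u":[0.4945,-1.2442]}
{"k":15,"ang":[0.3099,-0.3591],"qd":[0.0014,-0.6223],"p_ee":[0.1256,-0.2157,0.6368],"u":[-2.7357,1.6593]}
{"k":16,"ang":[0.31,-0.3697],"qd":[0.0071,-0.4344],"p_ee":[0.128,-0.2162,0.6356],"u":[-2.6489,1.5661]}
{"k":17,"ang":[0.3102,-0.3769],"qd":[0.0098,-0.2883],"p_ee":[0.1295,-0.2166,0.6347],"u":[-2.5713,1.4875]}
{"k":18,"ang":[0.3104,-0.3815],"qd":[0.0107,-0.1753],"p_ee":[0.1306,-0.2169,0.6341],"u":[-2.5027,1.4211]}
{"k":19,"ang":[0.3106,-0.3841],"qd":[0.0104,-0.0886],"p_ee":[0.1312,-0.2171,0.6337],"u":[-2.4424,1.3649]}
{"k":20,"ang":[0.3108,-0.3852],"qd":[0.0094,-0.0234],"p_ee":[0.1314,-0.2172,0.6336],"u":[-2.3897,1.3178]}
{"k":21,"ang":[0.311,-0.3853],"qd":[0.006,0.0102],"p_ee":[0.1315,-0.2173,0.6335],"u":[-2.3439,1.2889]}
{"k":22,"ang":[0.3111,-0.385],"qd":[0.001,0.0201],"p_ee":[0.1314,-0.2174,0.6335],"u":[-2.3046,1.2753]}
{"k":23,"ang":[0.311,-0.3845],"qd":[-0.0033,0.0242],"p_ee":[0.1313,-0.2173,0.6336],"u":[-2.2709,1.266]}
{"k":24,"ang":[0.3109,-0.384],"qd":[-0.0067,0.0261],"p_ee":[0.1312,-0.2173,0.6337],"u":[-2.2422,1.2586]}
{"k":25,"ang":[0.3108,-0.3835],"qd":[-0.0093,0.0268],"p_ee":[0.131,-0.2172,0.6338],"u":[-2.2179,1.2524]}
{"k":26,"ang":[0.3106,-0.383],"qd":[-0.0111,0.0269],"p_ee":[0.1309,-0.217,0.6339],"u":[-2.1974,1.2472]}
{"k":27,"ang":[0.3103,-0.3824],"qd":[-0.0124,0.0266],"p_ee":[0.1308,-0.2168,0.634],"u":[-2.1801,1.2427]}
{"k":28,"ang":[0.3101,-0.3819],"qd":[-0.0132,0.026],"p_ee":[0.1306,-0.2167,0.6341],"u":[-2.1656,1.2388]}
{"k":29,"ang":[0.3098,-0.3814],"qd":[-0.0135,0.0254],"p_ee":[0.1305,-0.2165,0.6342],"u":[-2.1535,1.2354]}
{"k":30,"ang":[0.3095,-0.3809],"qd":[-0.0135,0.0246],"p_ee":[0.1304,-0.2163,0.6344],"u":[-2.1435,1.2323]}
{"k":31,"ang":[0.3093,-0.3804],"qd":[-0.0133,0.0239],"p_ee":[0.1302,-0.2161,0.6345],"u":[-5.4411,4.2146]}
{"k":32,"ang":[0.309,-0.3719],"qd":[-0.0181,0.8223],"p_ee":[0.1284,-0.2156,0.6356],"u":[-1.3579,0.538]}
{"k":33,"ang":[0.3086,-0.3577],"qd":[-0.0204,0.6021],"p_ee":[0.1252,-0.2148,0.6373],"u":[-1.459,0.6403]}
{"k":34,"ang":[0.3082,-0.3474],"qd":[-0.0211,0.4281],"p_ee":[0.1229,-0.2141,0.6385],"u":[-1.549,0.7262]}
{"k":35,"ang":[0.3077,-0.3402],"qd":[-0.0206,0.2914],"p_ee":[0.1213,-0.2135,0.6394],"u":[-1.6291,0.7987]}
{"k":36,"ang":[0.3073,-0.3355],"qd":[-0.0193,0.1849],"p_ee":[0.1202,-0.2131,0.64],"u":[-1.7001,0.86]}
{"k":37,"ang":[0.307,-0.3326],"qd":[-0.0173,0.1026],"p_ee":[0.1195,-0.2127,0.6404],"u":[-1.763,0.9119]}
{"k":38,"ang":[0.3067,-0.3312],"qd":[-0.015,0.0398],"p_ee":[0.1192,-0.2124,0.6407],"u":[-1.8182,0.956]}
{"k":39,"ang":[0.3064,-0.3308],"qd":[-0.0116,-0.0],"p_ee":[0.1191,-0.2123,0.6408],"u":[-1.8666,0.9882]}
{"k":40,"ang":[0.3062,-0.331],"qd":[-0.0059,-0.012],"p_ee":[0.1191,-0.2122,0.6408],"u":[-1.9086,1.0029]}
{"k":41,"ang":[0.3061,-0.3313],"qd":[-0.0007,-0.0155],"p_ee":[0.1192,-0.2121,0.6408],"u":[-1.9446,1.0116]}
{"k":42,"ang":[0.3062,-0.3316],"qd":[0.0036,-0.0167],"p_ee":[0.1192,-0.2122,0.6407],"u":[-1.9754,1.0182]}
{"k":43,"ang":[0.3063,-0.3319],"qd":[0.0069,-0.017],"p_ee":[0.1193,-0.2122,0.6407],"u":[-2.0015,1.0237]}
{"k":44,"ang":[0.3064,-0.3323],"qd":[0.0093,-0.017],"p_ee":[0.1194,-0.2124,0.6406],"u":[-2.0237,1.0283]}
{"k":45,"ang":[0.3066,-0.3326],"qd":[0.0111,-0.0168],"p_ee":[0.1195,-0.2125,0.6405],"u":[-2.0425,1.0323]}
{"k":46,"ang":[0.3069,-0.3329],"qd":[0.0122,-0.0165],"p_ee":[0.1196,-0.2127,0.6404],"u":[-2.0583,1.0358]}
{"k":47,"ang":[0.3071,-0.3333],"qd":[0.0129,-0.0162],"p_ee":[0.1197,-0.2128,0.6403],"u":[-2.0715,1.0389]}
{"k":48,"ang":[0.3074,-0.3336],"qd":[0.0132,-0.0159],"p_ee":[0.1198,-0.213,0.6403]}
{"summary": "final ang (rad): 0.3074 -0.3336"}


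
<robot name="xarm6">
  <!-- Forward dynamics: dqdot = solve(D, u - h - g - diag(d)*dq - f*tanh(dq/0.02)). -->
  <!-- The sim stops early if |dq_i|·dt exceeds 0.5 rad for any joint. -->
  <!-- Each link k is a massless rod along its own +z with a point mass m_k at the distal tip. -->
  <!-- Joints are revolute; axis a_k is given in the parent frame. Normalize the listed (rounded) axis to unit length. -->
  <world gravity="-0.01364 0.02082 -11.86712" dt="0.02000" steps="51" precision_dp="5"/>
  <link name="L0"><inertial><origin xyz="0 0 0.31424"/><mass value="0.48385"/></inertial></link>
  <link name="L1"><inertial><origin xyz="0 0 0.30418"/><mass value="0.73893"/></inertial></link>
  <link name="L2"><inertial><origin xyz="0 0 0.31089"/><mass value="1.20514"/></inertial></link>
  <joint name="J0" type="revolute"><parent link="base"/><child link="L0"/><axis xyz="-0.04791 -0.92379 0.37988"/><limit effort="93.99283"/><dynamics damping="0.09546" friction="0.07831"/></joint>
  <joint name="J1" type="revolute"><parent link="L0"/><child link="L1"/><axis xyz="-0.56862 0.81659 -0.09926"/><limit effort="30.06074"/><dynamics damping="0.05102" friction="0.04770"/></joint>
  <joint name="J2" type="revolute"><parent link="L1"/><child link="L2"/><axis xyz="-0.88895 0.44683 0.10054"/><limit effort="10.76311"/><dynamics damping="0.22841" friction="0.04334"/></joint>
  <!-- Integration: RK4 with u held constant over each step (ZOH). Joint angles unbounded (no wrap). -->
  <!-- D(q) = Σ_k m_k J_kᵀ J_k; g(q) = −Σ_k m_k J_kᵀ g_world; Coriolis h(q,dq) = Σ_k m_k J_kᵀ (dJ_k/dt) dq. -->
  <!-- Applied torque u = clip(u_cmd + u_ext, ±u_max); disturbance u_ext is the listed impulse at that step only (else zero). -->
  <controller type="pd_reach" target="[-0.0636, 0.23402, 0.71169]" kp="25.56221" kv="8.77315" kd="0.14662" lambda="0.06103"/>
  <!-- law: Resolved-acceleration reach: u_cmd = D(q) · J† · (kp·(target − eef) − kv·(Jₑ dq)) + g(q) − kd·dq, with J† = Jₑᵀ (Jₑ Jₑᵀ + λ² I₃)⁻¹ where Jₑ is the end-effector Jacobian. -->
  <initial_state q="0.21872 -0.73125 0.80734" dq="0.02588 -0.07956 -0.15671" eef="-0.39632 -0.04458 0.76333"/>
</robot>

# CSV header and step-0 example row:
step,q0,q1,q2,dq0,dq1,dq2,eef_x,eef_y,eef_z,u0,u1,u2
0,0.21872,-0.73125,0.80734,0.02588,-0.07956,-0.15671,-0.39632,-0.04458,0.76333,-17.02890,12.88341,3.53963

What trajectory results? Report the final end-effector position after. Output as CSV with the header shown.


step,q0,q1,q2,dq0,dq1,dq2,eef_x,eef_y,eef_z,u0,u1,u2
1,0.21716,-0.73479,0.81127,-0.17644,-0.26051,0.52936,-0.39594,-0.04454,0.76279,-15.33699,11.67156,2.78333
2,0.21221,-0.74082,0.82652,-0.31580,-0.33514,0.98716,-0.39259,-0.04181,0.76245,-13.81165,10.57773,2.14318
3,0.20497,-0.74759,0.84928,-0.40691,-0.33680,1.28420,-0.38689,-0.03702,0.76243,-12.43934,9.59255,1.58729
4,0.19629,-0.75386,0.87679,-0.46006,-0.28731,1.46544,-0.37931,-0.03065,0.76272,-11.21010,8.70467,1.09566
5,0.18684,-0.75879,0.90708,-0.48402,-0.20388,1.56418,-0.37024,-0.02307,0.76328,-10.11290,7.90292,0.65412
6,0.17714,-0.76184,0.93874,-0.48603,-0.09943,1.60424,-0.36002,-0.01458,0.76404,-9.13634,7.17697,0.25284
7,0.16756,-0.76267,0.97077,-0.47355,0.01278,1.60543,-0.34892,-0.00542,0.76491,-8.26896,6.52035,-0.11530
8,0.15825,-0.76143,1.00269,-0.45777,0.11092,1.59081,-0.33715,0.00418,0.76578,-7.49805,5.93717,-0.45602
9,0.14936,-0.75819,1.03405,-0.43221,0.21327,1.55017,-0.32492,0.01407,0.76657,-6.81409,5.40376,-0.77019
10,0.14104,-0.75290,1.06442,-0.39999,0.31552,1.49093,-0.31241,0.02410,0.76723,-6.20813,4.91383,-1.06058
11,0.13340,-0.74560,1.09347,-0.36392,0.41371,1.41920,-0.29976,0.03417,0.76773,-5.67183,4.46266,-1.32930
12,0.12651,-0.73642,1.12101,-0.32612,0.50505,1.33953,-0.28711,0.04419,0.76805,-5.19751,4.04619,-1.57796
13,0.12037,-0.72549,1.14692,-0.28819,0.58761,1.25533,-0.27457,0.05411,0.76818,-4.77823,3.66092,-1.80784
14,0.11497,-0.71302,1.17112,-0.25128,0.66019,1.16922,-0.26223,0.06384,0.76810,-4.40775,3.30388,-2.02005
15,0.11030,-0.69920,1.19361,-0.21618,0.72213,1.08325,-0.25016,0.07336,0.76781,-4.08049,2.97256,-2.21558
16,0.10630,-0.68425,1.21440,-0.18344,0.77320,0.99895,-0.23843,0.08262,0.76731,-3.79154,2.66483,-2.39535
17,0.10293,-0.66839,1.23353,-0.15334,0.81353,0.91750,-0.22707,0.09159,0.76662,-3.53657,2.37887,-2.56025
18,0.10013,-0.65184,1.25107,-0.12603,0.84350,0.83978,-0.21613,0.10025,0.76575,-3.31178,2.11316,-2.71115
19,0.09785,-0.63478,1.26711,-0.10152,0.86371,0.76638,-0.20563,0.10857,0.76470,-3.11384,1.86635,-2.84889
20,0.09603,-0.61741,1.28172,-0.07974,0.87491,0.69768,-0.19560,0.11655,0.76351,-2.93986,1.63729,-2.97430
21,0.09462,-0.59990,1.29502,-0.06055,0.87792,0.63391,-0.18605,0.12418,0.76218,-2.78728,1.42496,-3.08820
22,0.09357,-0.58240,1.30709,-0.04382,0.87357,0.57514,-0.17697,0.13145,0.76073,-2.65375,1.22843,-3.19139
23,0.09283,-0.56506,1.31805,-0.02950,0.86254,0.52142,-0.16838,0.13836,0.75919,-2.53687,1.04685,-3.28464
24,0.09236,-0.54801,1.32798,-0.01776,0.84513,0.47291,-0.16026,0.14491,0.75757,-2.43375,0.87950,-3.36873
25,0.09208,-0.53136,1.33699,-0.00884,0.82147,0.42977,-0.15261,0.15110,0.75589,-2.34122,0.72572,-3.44436
26,0.09196,-0.51524,1.34520,-0.00259,0.79234,0.39174,-0.14541,0.15693,0.75416,-2.25738,0.58484,-3.51218
27,0.09195,-0.49975,1.35269,0.00166,0.75930,0.35808,-0.13865,0.16240,0.75241,-2.18199,0.45616,-3.57273
28,0.09200,-0.48493,1.35955,0.00463,0.72391,0.32805,-0.13230,0.16752,0.75064,-2.11529,0.33895,-3.62659
29,0.09211,-0.47084,1.36583,0.00679,0.68729,0.30107,-0.12636,0.17230,0.74887,-2.05722,0.23249,-3.67430
30,0.09226,-0.45749,1.37161,0.00844,0.65023,0.27671,-0.12081,0.17676,0.74711,-2.00746,0.13608,-3.71645
31,0.09243,-0.44488,1.37692,0.00975,0.61327,0.25465,-0.11564,0.18091,0.74538,-1.96547,0.04903,-3.75357
32,0.09263,-0.43300,1.38182,0.01084,0.57682,0.23464,-0.11083,0.18477,0.74368,-1.93064,-0.02934,-3.78617
33,0.09285,-0.42184,1.38633,0.01176,0.54116,0.21646,-0.10636,0.18834,0.74203,-1.90233,-0.09966,-3.81471
34,0.09309,-0.41138,1.39050,0.01256,0.50652,0.19991,-0.10222,0.19166,0.74042,-1.87989,-0.16257,-3.83964
35,0.09334,-0.40160,1.39434,0.01326,0.47305,0.18482,-0.09840,0.19472,0.73887,-1.86271,-0.21867,-3.86134
36,0.09360,-0.39248,1.39791,0.01389,0.44088,0.17104,-0.09487,0.19756,0.73738,-1.85018,-0.26854,-3.88018
37,0.09388,-0.38399,1.40120,0.01444,0.41010,0.15843,-0.09162,0.20018,0.73595,-1.84176,-0.31272,-3.89648
38,0.09417,-0.37609,1.40426,0.01493,0.38076,0.14687,-0.08863,0.20260,0.73459,-1.83693,-0.35173,-3.91053
39,0.09447,-0.36877,1.40709,0.01535,0.35290,0.13625,-0.08590,0.20483,0.73329,-1.83521,-0.38604,-3.92260
40,0.09477,-0.36199,1.40972,0.01573,0.32654,0.12648,-0.08339,0.20688,0.73205,-1.83617,-0.41612,-3.93292
41,0.09509,-0.35572,1.41217,0.01604,0.30167,0.11746,-0.08111,0.20876,0.73088,-1.83940,-0.44237,-3.94171
42,0.09541,-0.34993,1.41443,0.01631,0.27827,0.10913,-0.07903,0.21050,0.72978,-1.84456,-0.46520,-3.94916
43,0.09573,-0.34460,1.41654,0.01652,0.25631,0.10142,-0.07714,0.21209,0.72874,-1.85131,-0.48495,-3.95544
44,0.09606,-0.33969,1.41850,0.01668,0.23577,0.09426,-0.07542,0.21356,0.72776,-1.85936,-0.50197,-3.96070
45,0.09639,-0.33517,1.42032,0.01680,0.21659,0.08762,-0.07387,0.21490,0.72684,-1.86846,-0.51655,-3.96508
46,0.09673,-0.33103,1.42202,0.01686,0.19871,0.08145,-0.07246,0.21613,0.72598,-1.87838,-0.52897,-3.96868
47,0.09706,-0.32723,1.42359,0.01688,0.18210,0.07571,-0.07120,0.21725,0.72517,-1.88891,-0.53948,-3.97164
48,0.09740,-0.32375,1.42505,0.01685,0.16668,0.07036,-0.07007,0.21828,0.72442,-1.89988,-0.54832,-3.97402
49,0.09773,-0.32056,1.42641,0.01679,0.15241,0.06539,-0.06905,0.21922,0.72372,-1.91115,-0.55568,-3.97594
50,0.09806,-0.31765,1.42768,0.01668,0.13920,0.06076,-0.06814,0.22008,0.72306,-1.92257,-0.56175,-3.97744
51,0.09839,-0.31500,1.42885,0.01653,0.12702,0.05646,-0.06733,0.22087,0.72246,,,
# final eef position (m): -0.06733 0.22087 0.72246


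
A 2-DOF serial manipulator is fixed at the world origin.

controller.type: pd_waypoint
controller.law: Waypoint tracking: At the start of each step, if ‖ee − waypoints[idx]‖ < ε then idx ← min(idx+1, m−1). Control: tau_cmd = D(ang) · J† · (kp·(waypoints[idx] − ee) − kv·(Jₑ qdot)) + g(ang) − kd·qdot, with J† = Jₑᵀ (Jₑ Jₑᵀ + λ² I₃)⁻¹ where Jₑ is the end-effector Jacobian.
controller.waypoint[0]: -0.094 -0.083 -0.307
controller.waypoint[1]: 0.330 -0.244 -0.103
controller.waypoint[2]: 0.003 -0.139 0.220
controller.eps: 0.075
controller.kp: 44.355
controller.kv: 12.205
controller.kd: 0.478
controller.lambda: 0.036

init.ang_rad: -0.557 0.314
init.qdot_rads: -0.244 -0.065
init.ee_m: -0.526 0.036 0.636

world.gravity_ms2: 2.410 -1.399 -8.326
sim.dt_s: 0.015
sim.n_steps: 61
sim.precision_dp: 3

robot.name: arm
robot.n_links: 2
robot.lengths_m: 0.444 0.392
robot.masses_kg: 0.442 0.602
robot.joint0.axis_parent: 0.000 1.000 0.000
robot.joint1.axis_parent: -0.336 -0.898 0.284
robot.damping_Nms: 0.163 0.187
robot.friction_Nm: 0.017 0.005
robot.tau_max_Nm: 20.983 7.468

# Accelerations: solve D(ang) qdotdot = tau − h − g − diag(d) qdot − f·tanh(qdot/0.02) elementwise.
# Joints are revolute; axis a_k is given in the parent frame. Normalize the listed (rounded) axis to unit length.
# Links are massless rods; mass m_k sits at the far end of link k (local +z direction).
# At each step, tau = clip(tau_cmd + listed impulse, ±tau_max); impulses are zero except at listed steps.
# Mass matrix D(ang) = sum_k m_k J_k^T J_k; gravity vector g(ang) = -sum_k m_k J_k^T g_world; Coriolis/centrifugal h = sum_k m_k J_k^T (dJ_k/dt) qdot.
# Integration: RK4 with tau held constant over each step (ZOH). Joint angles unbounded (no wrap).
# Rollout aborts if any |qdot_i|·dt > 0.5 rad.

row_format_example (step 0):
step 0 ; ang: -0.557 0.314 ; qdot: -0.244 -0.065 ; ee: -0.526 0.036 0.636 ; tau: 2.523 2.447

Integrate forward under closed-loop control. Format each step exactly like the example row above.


step 1 ; ang: -0.554 0.331 ; qdot: 0.598 2.264 ; ee: -0.529 0.037 0.633 ; tau: 2.562 0.827
step 2 ; ang: -0.542 0.372 ; qdot: 0.956 3.240 ; ee: -0.531 0.041 0.627 ; tau: 3.268 0.276
step 3 ; ang: -0.526 0.426 ; qdot: 1.223 3.907 ; ee: -0.532 0.045 0.620 ; tau: 3.978 0.026
step 4 ; ang: -0.506 0.489 ; qdot: 1.485 4.499 ; ee: -0.533 0.050 0.612 ; tau: 4.453 -0.110
step 5 ; ang: -0.481 0.561 ; qdot: 1.741 5.035 ; ee: -0.533 0.055 0.603 ; tau: 4.571 -0.173
step 6 ; ang: -0.454 0.640 ; qdot: 1.967 5.476 ; ee: -0.531 0.059 0.592 ; tau: 4.300 -0.174
step 7 ; ang: -0.423 0.724 ; qdot: 2.136 5.786 ; ee: -0.527 0.062 0.580 ; tau: 3.714 -0.128
step 8 ; ang: -0.390 0.812 ; qdot: 2.234 5.955 ; ee: -0.522 0.064 0.568 ; tau: 2.960 -0.057
step 9 ; ang: -0.356 0.902 ; qdot: 2.262 6.003 ; ee: -0.516 0.065 0.554 ; tau: 2.187 0.009
step 10 ; ang: -0.323 0.992 ; qdot: 2.229 5.961 ; ee: -0.509 0.065 0.539 ; tau: 1.498 0.049
step 11 ; ang: -0.290 1.080 ; qdot: 2.149 5.862 ; ee: -0.501 0.063 0.524 ; tau: 0.942 0.049
step 12 ; ang: -0.259 1.167 ; qdot: 2.033 5.728 ; ee: -0.493 0.060 0.508 ; tau: 0.524 0.006
step 13 ; ang: -0.229 1.252 ; qdot: 1.890 5.576 ; ee: -0.484 0.056 0.491 ; tau: 0.232 -0.075
step 14 ; ang: -0.202 1.334 ; qdot: 1.728 5.416 ; ee: -0.476 0.051 0.474 ; tau: 0.042 -0.186
step 15 ; ang: -0.177 1.414 ; qdot: 1.553 5.252 ; ee: -0.467 0.046 0.457 ; tau: -0.068 -0.319
step 16 ; ang: -0.156 1.492 ; qdot: 1.367 5.086 ; ee: -0.459 0.039 0.438 ; tau: -0.119 -0.465
step 17 ; ang: -0.136 1.567 ; qdot: 1.173 4.921 ; ee: -0.451 0.032 0.420 ; tau: -0.128 -0.617
step 18 ; ang: -0.120 1.639 ; qdot: 0.973 4.756 ; ee: -0.442 0.025 0.401 ; tau: -0.107 -0.769
step 19 ; ang: -0.107 1.709 ; qdot: 0.770 4.593 ; ee: -0.435 0.017 0.381 ; tau: -0.069 -0.915
step 20 ; ang: -0.097 1.777 ; qdot: 0.564 4.430 ; ee: -0.427 0.008 0.362 ; tau: -0.019 -1.052
step 21 ; ang: -0.090 1.842 ; qdot: 0.357 4.267 ; ee: -0.419 0.000 0.343 ; tau: 0.036 -1.177
step 22 ; ang: -0.087 1.905 ; qdot: 0.148 4.105 ; ee: -0.412 -0.008 0.323 ; tau: 0.094 -1.288
step 23 ; ang: -0.086 1.965 ; qdot: -0.059 3.944 ; ee: -0.404 -0.017 0.304 ; tau: 0.150 -1.383
step 24 ; ang: -0.088 2.023 ; qdot: -0.264 3.784 ; ee: -0.397 -0.025 0.284 ; tau: 0.197 -1.463
step 25 ; ang: -0.094 2.079 ; qdot: -0.467 3.623 ; ee: -0.390 -0.034 0.265 ; tau: 0.244 -1.525
step 26 ; ang: -0.102 2.132 ; qdot: -0.668 3.462 ; ee: -0.383 -0.042 0.246 ; tau: 0.289 -1.571
step 27 ; ang: -0.114 2.183 ; qdot: -0.866 3.300 ; ee: -0.375 -0.050 0.227 ; tau: 0.332 -1.599
step 28 ; ang: -0.128 2.231 ; qdot: -1.060 3.139 ; ee: -0.368 -0.057 0.209 ; tau: 0.374 -1.611
step 29 ; ang: -0.146 2.277 ; qdot: -1.249 2.977 ; ee: -0.361 -0.065 0.191 ; tau: 0.416 -1.607
step 30 ; ang: -0.166 2.320 ; qdot: -1.433 2.815 ; ee: -0.354 -0.072 0.174 ; tau: 0.458 -1.588
step 31 ; ang: -0.189 2.361 ; qdot: -1.611 2.653 ; ee: -0.347 -0.078 0.157 ; tau: 0.502 -1.555
step 32 ; ang: -0.214 2.400 ; qdot: -1.782 2.492 ; ee: -0.340 -0.085 0.141 ; tau: 0.549 -1.508
step 33 ; ang: -0.242 2.436 ; qdot: -1.944 2.331 ; ee: -0.334 -0.091 0.125 ; tau: 0.601 -1.449
step 34 ; ang: -0.272 2.470 ; qdot: -2.098 2.172 ; ee: -0.327 -0.096 0.110 ; tau: 0.657 -1.379
step 35 ; ang: -0.305 2.501 ; qdot: -2.241 2.013 ; ee: -0.321 -0.101 0.095 ; tau: 0.721 -1.298
step 36 ; ang: -0.339 2.530 ; qdot: -2.374 1.857 ; ee: -0.315 -0.106 0.080 ; tau: 0.793 -1.208
step 37 ; ang: -0.376 2.557 ; qdot: -2.496 1.703 ; ee: -0.309 -0.111 0.066 ; tau: 0.873 -1.110
step 38 ; ang: -0.414 2.581 ; qdot: -2.606 1.551 ; ee: -0.303 -0.115 0.053 ; tau: 0.962 -1.006
step 39 ; ang: -0.454 2.604 ; qdot: -2.703 1.404 ; ee: -0.297 -0.118 0.040 ; tau: 1.061 -0.896
step 40 ; ang: -0.495 2.624 ; qdot: -2.786 1.260 ; ee: -0.292 -0.122 0.027 ; tau: 1.170 -0.782
step 41 ; ang: -0.538 2.641 ; qdot: -2.855 1.120 ; ee: -0.287 -0.125 0.014 ; tau: 1.287 -0.665
step 42 ; ang: -0.581 2.657 ; qdot: -2.910 0.986 ; ee: -0.282 -0.127 0.002 ; tau: 1.411 -0.547
step 43 ; ang: -0.625 2.671 ; qdot: -2.951 0.857 ; ee: -0.277 -0.129 -0.010 ; tau: 1.542 -0.428
step 44 ; ang: -0.669 2.683 ; qdot: -2.976 0.734 ; ee: -0.272 -0.131 -0.021 ; tau: 1.678 -0.310
step 45 ; ang: -0.714 2.693 ; qdot: -2.987 0.618 ; ee: -0.268 -0.133 -0.032 ; tau: 1.816 -0.194
step 46 ; ang: -0.759 2.702 ; qdot: -2.983 0.509 ; ee: -0.263 -0.134 -0.044 ; tau: 1.955 -0.081
step 47 ; ang: -0.803 2.709 ; qdot: -2.966 0.406 ; ee: -0.259 -0.135 -0.055 ; tau: 2.093 0.028
step 48 ; ang: -0.848 2.714 ; qdot: -2.935 0.311 ; ee: -0.255 -0.136 -0.065 ; tau: 2.226 0.133
step 49 ; ang: -0.891 2.718 ; qdot: -2.892 0.224 ; ee: -0.250 -0.137 -0.076 ; tau: 2.355 0.233
step 50 ; ang: -0.934 2.721 ; qdot: -2.839 0.144 ; ee: -0.246 -0.137 -0.086 ; tau: 2.475 0.326
step 51 ; ang: -0.976 2.722 ; qdot: -2.776 0.072 ; ee: -0.242 -0.138 -0.096 ; tau: 2.588 0.414
step 52 ; ang: -1.017 2.723 ; qdot: -2.704 0.007 ; ee: -0.237 -0.138 -0.106 ; tau: 2.690 0.494
step 53 ; ang: -1.057 2.723 ; qdot: -2.625 -0.049 ; ee: -0.233 -0.138 -0.115 ; tau: 2.782 0.567
step 54 ; ang: -1.096 2.722 ; qdot: -2.540 -0.098 ; ee: -0.229 -0.138 -0.124 ; tau: 2.863 0.633
step 55 ; ang: -1.134 2.720 ; qdot: -2.451 -0.141 ; ee: -0.224 -0.137 -0.133 ; tau: 2.934 0.693
step 56 ; ang: -1.170 2.717 ; qdot: -2.359 -0.178 ; ee: -0.220 -0.137 -0.142 ; tau: 2.993 0.748
step 57 ; ang: -1.204 2.714 ; qdot: -2.265 -0.210 ; ee: -0.216 -0.136 -0.150 ; tau: 3.043 0.797
step 58 ; ang: -1.238 2.711 ; qdot: -2.170 -0.237 ; ee: -0.211 -0.136 -0.158 ; tau: 3.083 0.842
step 59 ; ang: -1.269 2.707 ; qdot: -2.074 -0.259 ; ee: -0.207 -0.135 -0.165 ; tau: 3.115 0.881
step 60 ; ang: -1.300 2.703 ; qdot: -1.980 -0.276 ; ee: -0.203 -0.135 -0.173 ; tau: 3.138 0.917
step 61 ; ang: -1.329 2.699 ; qdot: -1.887 -0.290 ; ee: -0.199 -0.134 -0.180


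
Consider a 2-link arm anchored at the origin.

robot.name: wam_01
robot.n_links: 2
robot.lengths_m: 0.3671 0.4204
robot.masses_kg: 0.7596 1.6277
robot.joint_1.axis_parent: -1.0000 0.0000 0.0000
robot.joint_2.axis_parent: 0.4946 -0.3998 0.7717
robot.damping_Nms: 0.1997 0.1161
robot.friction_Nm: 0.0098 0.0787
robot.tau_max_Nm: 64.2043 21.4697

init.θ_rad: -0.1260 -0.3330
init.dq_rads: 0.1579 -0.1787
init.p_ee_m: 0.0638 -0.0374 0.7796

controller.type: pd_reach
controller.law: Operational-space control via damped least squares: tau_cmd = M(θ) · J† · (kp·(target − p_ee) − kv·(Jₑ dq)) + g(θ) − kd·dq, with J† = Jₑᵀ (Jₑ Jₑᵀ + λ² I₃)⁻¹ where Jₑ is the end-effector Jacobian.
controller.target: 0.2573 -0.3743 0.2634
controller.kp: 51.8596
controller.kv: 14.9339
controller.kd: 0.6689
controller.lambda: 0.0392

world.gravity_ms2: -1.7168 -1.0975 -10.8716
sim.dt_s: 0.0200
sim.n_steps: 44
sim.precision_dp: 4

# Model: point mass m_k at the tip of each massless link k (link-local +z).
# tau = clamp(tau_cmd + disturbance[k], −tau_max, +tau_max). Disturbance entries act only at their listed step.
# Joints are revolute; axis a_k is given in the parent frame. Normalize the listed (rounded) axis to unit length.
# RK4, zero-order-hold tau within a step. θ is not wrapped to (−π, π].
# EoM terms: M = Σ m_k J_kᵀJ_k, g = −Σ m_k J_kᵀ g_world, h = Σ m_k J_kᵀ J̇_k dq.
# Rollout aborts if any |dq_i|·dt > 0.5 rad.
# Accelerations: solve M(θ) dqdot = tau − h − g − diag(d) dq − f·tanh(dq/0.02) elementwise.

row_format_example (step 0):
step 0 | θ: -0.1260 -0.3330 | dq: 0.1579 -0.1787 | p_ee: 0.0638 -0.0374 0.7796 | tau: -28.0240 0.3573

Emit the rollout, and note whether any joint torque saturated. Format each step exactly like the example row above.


step 1 | θ: -0.1307 -0.3488 | dq: -0.6209 -1.3825 | p_ee: 0.0671 -0.0386 0.7789 | tau: -18.2614 0.8050
step 2 | θ: -0.1479 -0.3822 | dq: -1.0974 -1.9518 | p_ee: 0.0743 -0.0468 0.7768 | tau: -11.1904 0.6259
step 3 | θ: -0.1728 -0.4240 | dq: -1.3884 -2.2147 | p_ee: 0.0833 -0.0598 0.7737 | tau: -6.0162 0.3184
step 4 | θ: -0.2023 -0.4694 | dq: -1.5630 -2.3291 | p_ee: 0.0934 -0.0761 0.7695 | tau: -2.1842 0.0559
step 5 | θ: -0.2345 -0.5164 | dq: -1.6618 -2.3691 | p_ee: 0.1039 -0.0944 0.7643 | tau: 0.6924 -0.1161
step 6 | θ: -0.2682 -0.5637 | dq: -1.7099 -2.3700 | p_ee: 0.1146 -0.1139 0.7581 | tau: 2.8841 -0.1979
step 7 | θ: -0.3025 -0.6109 | dq: -1.7233 -2.3488 | p_ee: 0.1254 -0.1340 0.7509 | tau: 4.5807 -0.2044
step 8 | θ: -0.3368 -0.6575 | dq: -1.7128 -2.3144 | p_ee: 0.1362 -0.1541 0.7429 | tau: 5.9158 -0.1526
step 9 | θ: -0.3708 -0.7033 | dq: -1.6855 -2.2715 | p_ee: 0.1468 -0.1741 0.7340 | tau: 6.9836 -0.0577
step 10 | θ: -0.4041 -0.7481 | dq: -1.6467 -2.2226 | p_ee: 0.1572 -0.1936 0.7243 | tau: 7.8511 0.0678
step 11 | θ: -0.4365 -0.7920 | dq: -1.5998 -2.1695 | p_ee: 0.1674 -0.2124 0.7140 | tau: 8.5658 0.2141
step 12 | θ: -0.4680 -0.8348 | dq: -1.5476 -2.1133 | p_ee: 0.1773 -0.2305 0.7032 | tau: 9.1619 0.3737
step 13 | θ: -0.4984 -0.8764 | dq: -1.4918 -2.0548 | p_ee: 0.1869 -0.2478 0.6920 | tau: 9.6642 0.5407
step 14 | θ: -0.5276 -0.9168 | dq: -1.4339 -1.9948 | p_ee: 0.1962 -0.2643 0.6804 | tau: 10.0908 0.7110
step 15 | θ: -0.5557 -0.9561 | dq: -1.3748 -1.9338 | p_ee: 0.2052 -0.2798 0.6685 | tau: 10.4552 0.8811
step 16 | θ: -0.5826 -0.9941 | dq: -1.3153 -1.8723 | p_ee: 0.2139 -0.2944 0.6565 | tau: 10.7676 1.0486
step 17 | θ: -0.6083 -1.0308 | dq: -1.2560 -1.8107 | p_ee: 0.2221 -0.3082 0.6443 | tau: 11.0358 1.2119
step 18 | θ: -0.6328 -1.0664 | dq: -1.1974 -1.7494 | p_ee: 0.2301 -0.3210 0.6322 | tau: 11.2661 1.3697
step 19 | θ: -0.6562 -1.1007 | dq: -1.1397 -1.6888 | p_ee: 0.2376 -0.3330 0.6201 | tau: 11.4635 1.5210
step 20 | θ: -0.6784 -1.1339 | dq: -1.0831 -1.6291 | p_ee: 0.2448 -0.3442 0.6080 | tau: 11.6321 1.6654
step 21 | θ: -0.6995 -1.1658 | dq: -1.0279 -1.5706 | p_ee: 0.2517 -0.3546 0.5962 | tau: 11.7753 1.8025
step 22 | θ: -0.7195 -1.1966 | dq: -0.9742 -1.5134 | p_ee: 0.2583 -0.3642 0.5845 | tau: 11.8963 1.9322
step 23 | θ: -0.7384 -1.2263 | dq: -0.9221 -1.4577 | p_ee: 0.2645 -0.3731 0.5730 | tau: 11.9974 2.0546
step 24 | θ: -0.7564 -1.2549 | dq: -0.8717 -1.4036 | p_ee: 0.2704 -0.3813 0.5618 | tau: 12.0811 2.1698
step 25 | θ: -0.7733 -1.2824 | dq: -0.8230 -1.3512 | p_ee: 0.2760 -0.3889 0.5509 | tau: 12.1494 2.2780
step 26 | θ: -0.7893 -1.3089 | dq: -0.7761 -1.3006 | p_ee: 0.2813 -0.3958 0.5402 | tau: 12.2040 2.3795
step 27 | θ: -0.8044 -1.3344 | dq: -0.7309 -1.2518 | p_ee: 0.2863 -0.4022 0.5299 | tau: 12.2467 2.4747
step 28 | θ: -0.8186 -1.3589 | dq: -0.6874 -1.2049 | p_ee: 0.2910 -0.4080 0.5200 | tau: 12.2788 2.5637
step 29 | θ: -0.8319 -1.3825 | dq: -0.6458 -1.1597 | p_ee: 0.2955 -0.4134 0.5103 | tau: 12.3016 2.6472
step 30 | θ: -0.8444 -1.4053 | dq: -0.6058 -1.1164 | p_ee: 0.2998 -0.4183 0.5010 | tau: 12.3163 2.7252
step 31 | θ: -0.8561 -1.4271 | dq: -0.5676 -1.0749 | p_ee: 0.3038 -0.4227 0.4921 | tau: 12.3240 2.7984
step 32 | θ: -0.8671 -1.4482 | dq: -0.5311 -1.0351 | p_ee: 0.3077 -0.4268 0.4835 | tau: 12.3256 2.8669
step 33 | θ: -0.8774 -1.4685 | dq: -0.4962 -0.9970 | p_ee: 0.3113 -0.4305 0.4753 | tau: 12.3219 2.9311
step 34 | θ: -0.8870 -1.4881 | dq: -0.4630 -0.9605 | p_ee: 0.3147 -0.4338 0.4674 | tau: 12.3137 2.9914
step 35 | θ: -0.8959 -1.5069 | dq: -0.4313 -0.9257 | p_ee: 0.3180 -0.4368 0.4598 | tau: 12.3016 3.0480
step 36 | θ: -0.9043 -1.5251 | dq: -0.4011 -0.8924 | p_ee: 0.3210 -0.4395 0.4525 | tau: 12.2862 3.1012
step 37 | θ: -0.9120 -1.5426 | dq: -0.3725 -0.8606 | p_ee: 0.3239 -0.4420 0.4456 | tau: 12.2680 3.1514
step 38 | θ: -0.9192 -1.5595 | dq: -0.3453 -0.8302 | p_ee: 0.3267 -0.4441 0.4390 | tau: 12.2476 3.1987
step 39 | θ: -0.9258 -1.5758 | dq: -0.3195 -0.8012 | p_ee: 0.3293 -0.4461 0.4327 | tau: 12.2252 3.2434
step 40 | θ: -0.9320 -1.5915 | dq: -0.2950 -0.7735 | p_ee: 0.3318 -0.4479 0.4267 | tau: 12.2012 3.2857
step 41 | θ: -0.9376 -1.6067 | dq: -0.2718 -0.7470 | p_ee: 0.3342 -0.4494 0.4209 | tau: 12.1760 3.3257
step 42 | θ: -0.9429 -1.6213 | dq: -0.2499 -0.7217 | p_ee: 0.3364 -0.4508 0.4155 | tau: 12.1498 3.3638
step 43 | θ: -0.9476 -1.6355 | dq: -0.2291 -0.6976 | p_ee: 0.3386 -0.4520 0.4103 | tau: 12.1228 3.3999
step 44 | θ: -0.9520 -1.6492 | dq: -0.2095 -0.6745 | p_ee: 0.3406 -0.4530 0.4053
any joint saturated: no


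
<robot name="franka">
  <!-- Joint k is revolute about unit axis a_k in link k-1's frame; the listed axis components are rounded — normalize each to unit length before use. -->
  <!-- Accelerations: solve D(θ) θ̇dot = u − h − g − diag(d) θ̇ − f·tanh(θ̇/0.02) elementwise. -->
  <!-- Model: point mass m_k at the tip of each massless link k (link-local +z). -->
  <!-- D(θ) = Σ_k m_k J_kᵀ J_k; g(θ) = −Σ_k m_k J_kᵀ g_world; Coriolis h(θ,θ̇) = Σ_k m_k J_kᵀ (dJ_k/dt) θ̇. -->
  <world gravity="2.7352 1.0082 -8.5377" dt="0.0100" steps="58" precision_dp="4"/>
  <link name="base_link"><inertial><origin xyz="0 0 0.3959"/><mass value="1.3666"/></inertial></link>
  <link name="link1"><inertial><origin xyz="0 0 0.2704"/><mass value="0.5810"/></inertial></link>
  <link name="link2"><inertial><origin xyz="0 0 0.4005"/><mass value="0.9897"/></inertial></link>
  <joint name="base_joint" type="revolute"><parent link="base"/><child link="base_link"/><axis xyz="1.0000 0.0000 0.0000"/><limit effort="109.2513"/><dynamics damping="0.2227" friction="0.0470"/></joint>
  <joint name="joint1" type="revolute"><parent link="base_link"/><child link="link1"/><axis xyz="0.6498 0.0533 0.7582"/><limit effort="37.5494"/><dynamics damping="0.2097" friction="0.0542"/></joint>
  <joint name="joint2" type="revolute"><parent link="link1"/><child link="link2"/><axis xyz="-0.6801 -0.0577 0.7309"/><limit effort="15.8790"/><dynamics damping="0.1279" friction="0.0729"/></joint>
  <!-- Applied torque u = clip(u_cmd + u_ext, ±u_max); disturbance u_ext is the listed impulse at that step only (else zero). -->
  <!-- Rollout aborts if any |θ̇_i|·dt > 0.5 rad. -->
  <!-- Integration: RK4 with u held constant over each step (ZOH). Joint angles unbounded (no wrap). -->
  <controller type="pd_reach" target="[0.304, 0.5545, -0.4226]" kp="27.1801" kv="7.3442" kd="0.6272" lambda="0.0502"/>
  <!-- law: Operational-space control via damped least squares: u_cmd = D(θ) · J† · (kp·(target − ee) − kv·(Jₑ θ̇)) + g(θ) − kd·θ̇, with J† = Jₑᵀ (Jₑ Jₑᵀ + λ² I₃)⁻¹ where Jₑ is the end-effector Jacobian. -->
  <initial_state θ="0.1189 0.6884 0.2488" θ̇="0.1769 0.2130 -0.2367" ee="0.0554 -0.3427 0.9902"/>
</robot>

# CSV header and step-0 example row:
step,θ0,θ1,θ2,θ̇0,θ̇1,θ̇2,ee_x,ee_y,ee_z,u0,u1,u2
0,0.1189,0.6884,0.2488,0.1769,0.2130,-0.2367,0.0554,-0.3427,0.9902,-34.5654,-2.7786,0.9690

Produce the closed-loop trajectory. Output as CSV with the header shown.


step,θ0,θ1,θ2,θ̇0,θ̇1,θ̇2,ee_x,ee_y,ee_z,u0,u1,u2
1,0.1172,0.7032,0.2565,-0.4969,2.6196,1.6423,0.0569,-0.3448,0.9886,-32.3573,-3.9880,-0.2543
2,0.1105,0.7303,0.2688,-0.8478,2.8258,0.8552,0.0601,-0.3453,0.9867,-30.3254,-3.7509,0.2376
3,0.1002,0.7613,0.2765,-1.1963,3.3565,0.6849,0.0652,-0.3444,0.9848,-28.1422,-3.6598,0.2993
4,0.0868,0.7967,0.2823,-1.4834,3.7255,0.4705,0.0719,-0.3420,0.9829,-25.9640,-3.4462,0.3776
5,0.0708,0.8356,0.2862,-1.7259,4.0290,0.3121,0.0800,-0.3383,0.9809,-23.8320,-3.1941,0.4148
6,0.0525,0.8771,0.2887,-1.9285,4.2681,0.1860,0.0894,-0.3331,0.9788,-21.7904,-2.9222,0.4329
7,0.0323,0.9207,0.2901,-2.0974,4.4557,0.0867,0.1000,-0.3266,0.9766,-19.8653,-2.6503,0.4397
8,0.0107,0.9661,0.2906,-2.2384,4.6060,0.0151,0.1117,-0.3188,0.9742,-18.0714,-2.3946,0.4370
9,-0.0123,1.0128,0.2906,-2.3588,4.7498,0.0021,0.1243,-0.3098,0.9716,-16.4266,-2.1758,0.4051
10,-0.0364,1.0608,0.2905,-2.4577,4.8506,-0.0196,0.1377,-0.2996,0.9686,-14.9324,-1.9740,0.3909
11,-0.0614,1.1097,0.2903,-2.5410,4.9324,-0.0268,0.1519,-0.2883,0.9653,-13.5789,-1.8033,0.3794
12,-0.0872,1.1594,0.2899,-2.6105,4.9868,-0.0423,0.1667,-0.2759,0.9617,-12.3443,-1.6580,0.3859
13,-0.1136,1.2094,0.2894,-2.6694,5.0230,-0.0598,0.1820,-0.2624,0.9576,-11.2111,-1.5419,0.4057
14,-0.1405,1.2598,0.2888,-2.7199,5.0454,-0.0775,0.1979,-0.2480,0.9530,-10.1636,-1.4554,0.4367
15,-0.1679,1.3103,0.2879,-2.7637,5.0569,-0.0947,0.2142,-0.2327,0.9478,-9.1883,-1.3977,0.4776
16,-0.1958,1.3609,0.2869,-2.8023,5.0586,-0.1120,0.2308,-0.2164,0.9421,-8.2727,-1.3669,0.5277
17,-0.2240,1.4114,0.2857,-2.8367,5.0515,-0.1298,0.2476,-0.1993,0.9357,-7.4055,-1.3611,0.5864
18,-0.2525,1.4619,0.2843,-2.8680,5.0359,-0.1488,0.2647,-0.1813,0.9287,-6.5764,-1.3780,0.6532
19,-0.2813,1.5121,0.2827,-2.8969,5.0121,-0.1693,0.2819,-0.1626,0.9210,-5.7764,-1.4157,0.7273
20,-0.3104,1.5621,0.2809,-2.9241,4.9804,-0.1915,0.2992,-0.1431,0.9126,-4.9975,-1.4719,0.8081
21,-0.3398,1.6117,0.2789,-2.9504,4.9406,-0.2157,0.3165,-0.1229,0.9035,-4.2331,-1.5449,0.8947
22,-0.3694,1.6609,0.2766,-2.9763,4.8928,-0.2417,0.3337,-0.1021,0.8935,-3.4773,-1.6325,0.9866
23,-0.3993,1.7095,0.2740,-3.0022,4.8368,-0.2698,0.3507,-0.0806,0.8828,-2.7257,-1.7330,1.0828
24,-0.4294,1.7575,0.2712,-3.0286,4.7724,-0.2999,0.3676,-0.0586,0.8712,-1.9744,-1.8446,1.1827
25,-0.4598,1.8049,0.2680,-3.0559,4.6994,-0.3319,0.3841,-0.0360,0.8589,-1.2208,-1.9654,1.2855
26,-0.4905,1.8515,0.2646,-3.0845,4.6175,-0.3655,0.4003,-0.0130,0.8457,-0.4629,-2.0939,1.3904
27,-0.5215,1.8972,0.2607,-3.1147,4.5266,-0.4008,0.4162,0.0104,0.8317,0.3004,-2.2283,1.4966
28,-0.5528,1.9420,0.2565,-3.1468,4.4264,-0.4373,0.4315,0.0342,0.8169,1.0697,-2.3672,1.6035
29,-0.5845,1.9857,0.2520,-3.1811,4.3167,-0.4748,0.4464,0.0582,0.8013,1.8447,-2.5090,1.7103
30,-0.6164,2.0283,0.2470,-3.2177,4.1973,-0.5130,0.4607,0.0824,0.7849,2.6247,-2.6521,1.8161
31,-0.6488,2.0696,0.2417,-3.2568,4.0683,-0.5515,0.4745,0.1068,0.7677,3.4083,-2.7954,1.9202
32,-0.6816,2.1096,0.2360,-3.2984,3.9297,-0.5896,0.4876,0.1312,0.7497,4.1939,-2.9373,2.0218
33,-0.7148,2.1481,0.2299,-3.3426,3.7815,-0.6270,0.5000,0.1556,0.7310,4.9790,-3.0768,2.1201
34,-0.7484,2.1852,0.2234,-3.3893,3.6243,-0.6628,0.5118,0.1800,0.7116,5.7608,-3.2126,2.2143
35,-0.7825,2.2206,0.2166,-3.4384,3.4584,-0.6964,0.5228,0.2041,0.6916,6.5360,-3.3438,2.3037
36,-0.8172,2.2543,0.2095,-3.4894,3.2848,-0.7269,0.5332,0.2280,0.6709,7.3009,-3.4695,2.3873
37,-0.8523,2.2862,0.2021,-3.5422,3.1042,-0.7535,0.5428,0.2516,0.6496,8.0510,-3.5889,2.4646
38,-0.8880,2.3163,0.1944,-3.5960,2.9180,-0.7751,0.5517,0.2747,0.6277,8.7816,-3.7013,2.5347
39,-0.9242,2.3446,0.1866,-3.6505,2.7275,-0.7908,0.5599,0.2973,0.6053,9.4877,-3.8062,2.5971
40,-0.9610,2.3709,0.1786,-3.7048,2.5343,-0.7998,0.5674,0.3194,0.5825,10.1638,-3.9032,2.6513
41,-0.9983,2.3952,0.1706,-3.7583,2.3400,-0.8011,0.5742,0.3408,0.5592,10.8044,-3.9917,2.6968
42,-1.0361,2.4177,0.1626,-3.8102,2.1465,-0.7942,0.5804,0.3615,0.5356,11.4044,-4.0715,2.7334
43,-1.0745,2.4382,0.1547,-3.8597,1.9553,-0.7786,0.5859,0.3815,0.5117,11.9590,-4.1423,2.7613
44,-1.1133,2.4568,0.1470,-3.9061,1.7678,-0.7541,0.5909,0.4006,0.4876,12.4644,-4.2036,2.7804
45,-1.1526,2.4735,0.1396,-3.9488,1.5855,-0.7210,0.5953,0.4188,0.4632,12.9178,-4.2554,2.7913
46,-1.1923,2.4885,0.1325,-3.9873,1.4092,-0.6797,0.5992,0.4361,0.4388,13.3180,-4.2971,2.7944
47,-1.2323,2.5017,0.1259,-4.0212,1.2397,-0.6308,0.6026,0.4525,0.4142,13.6651,-4.3287,2.7904
48,-1.2727,2.5133,0.1199,-4.0501,1.0774,-0.5751,0.6055,0.4679,0.3896,13.9607,-4.3500,2.7800
49,-1.3133,2.5232,0.1144,-4.0740,0.9225,-0.5138,0.6080,0.4824,0.3651,14.2078,-4.3607,2.7639
50,-1.3541,2.5317,0.1096,-4.0926,0.7750,-0.4477,0.6101,0.4959,0.3406,14.4106,-4.3609,2.7428
51,-1.3951,2.5387,0.1054,-4.1060,0.6347,-0.3779,0.6119,0.5085,0.3163,14.5739,-4.3504,2.7174
52,-1.4362,2.5444,0.1020,-4.1142,0.5013,-0.3054,0.6133,0.5202,0.2921,14.7030,-4.3292,2.6880
53,-1.4774,2.5488,0.0993,-4.1171,0.3747,-0.2311,0.6143,0.5311,0.2682,14.8033,-4.2974,2.6551
54,-1.5185,2.5519,0.0973,-4.1147,0.2545,-0.1558,0.6151,0.5410,0.2445,14.8798,-4.2549,2.6191
55,-1.5596,2.5539,0.0961,-4.1070,0.1406,-0.0802,0.6156,0.5502,0.2210,14.9372,-4.2019,2.5802
56,-1.6006,2.5547,0.0957,-4.0940,0.0265,-0.0159,0.6157,0.5586,0.1979,14.9830,-4.1356,2.5460
57,-1.6415,2.5545,0.0959,-4.0737,-0.0838,0.0327,0.6157,0.5663,0.1750,15.0232,-4.0660,2.5226
58,-1.6821,2.5530,0.0963,-4.0474,-0.2040,0.0497,0.6154,0.5733,0.1525,,,


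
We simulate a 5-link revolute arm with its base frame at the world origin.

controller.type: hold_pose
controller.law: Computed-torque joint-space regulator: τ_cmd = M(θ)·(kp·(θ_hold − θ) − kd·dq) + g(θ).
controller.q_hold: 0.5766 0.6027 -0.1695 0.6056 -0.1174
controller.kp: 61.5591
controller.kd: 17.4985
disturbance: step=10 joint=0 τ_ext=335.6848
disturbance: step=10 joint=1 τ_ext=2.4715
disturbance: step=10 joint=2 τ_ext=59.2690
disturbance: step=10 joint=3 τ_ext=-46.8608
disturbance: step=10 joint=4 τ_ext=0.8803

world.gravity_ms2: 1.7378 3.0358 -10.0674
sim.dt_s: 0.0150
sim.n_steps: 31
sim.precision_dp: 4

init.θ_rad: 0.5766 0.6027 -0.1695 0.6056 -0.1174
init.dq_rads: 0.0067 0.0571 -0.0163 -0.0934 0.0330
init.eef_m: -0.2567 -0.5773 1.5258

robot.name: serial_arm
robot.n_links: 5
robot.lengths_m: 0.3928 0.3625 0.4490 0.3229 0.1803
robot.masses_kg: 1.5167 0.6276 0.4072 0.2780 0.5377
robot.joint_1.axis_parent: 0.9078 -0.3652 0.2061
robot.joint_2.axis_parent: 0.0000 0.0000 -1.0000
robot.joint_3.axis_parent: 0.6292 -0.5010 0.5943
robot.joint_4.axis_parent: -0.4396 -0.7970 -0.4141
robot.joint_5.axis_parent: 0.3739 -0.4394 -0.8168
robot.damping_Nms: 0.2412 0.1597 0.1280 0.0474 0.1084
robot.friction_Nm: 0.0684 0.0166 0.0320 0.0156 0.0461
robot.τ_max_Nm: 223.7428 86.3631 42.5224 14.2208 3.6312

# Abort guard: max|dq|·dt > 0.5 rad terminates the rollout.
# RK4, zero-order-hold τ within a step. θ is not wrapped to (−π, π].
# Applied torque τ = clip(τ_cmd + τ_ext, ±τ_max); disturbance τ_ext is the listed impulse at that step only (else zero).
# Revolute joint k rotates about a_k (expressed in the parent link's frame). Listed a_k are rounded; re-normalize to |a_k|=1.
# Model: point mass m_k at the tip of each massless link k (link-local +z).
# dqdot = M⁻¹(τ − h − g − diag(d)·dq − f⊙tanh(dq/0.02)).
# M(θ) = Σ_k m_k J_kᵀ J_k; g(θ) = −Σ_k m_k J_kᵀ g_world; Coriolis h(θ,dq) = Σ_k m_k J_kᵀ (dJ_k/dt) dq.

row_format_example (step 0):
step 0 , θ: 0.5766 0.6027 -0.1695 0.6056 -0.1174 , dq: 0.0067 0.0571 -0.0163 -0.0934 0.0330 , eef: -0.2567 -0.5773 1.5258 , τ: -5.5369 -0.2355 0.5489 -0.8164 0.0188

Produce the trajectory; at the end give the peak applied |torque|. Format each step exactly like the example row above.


step 1 , θ: 0.5767 0.6019 -0.1699 0.6043 -0.1203 , dq: -0.0003 0.2039 0.0129 -0.0641 0.3490 , eef: -0.2562 -0.5780 1.5258 , τ: -5.3994 -0.2111 0.5058 -0.8652 0.0080
step 2 , θ: 0.5768 0.6016 -0.1702 0.6034 -0.1217 , dq: -0.0027 0.2284 0.0209 -0.0491 0.4261 , eef: -0.2559 -0.5785 1.5259 , τ: -5.3180 -0.1914 0.4711 -0.8958 0.0022
step 3 , θ: 0.5769 0.6014 -0.1704 0.6026 -0.1227 , dq: -0.0039 0.2292 0.0246 -0.0387 0.4457 , eef: -0.2557 -0.5789 1.5259 , τ: -5.2598 -0.1759 0.4432 -0.9180 -0.0016
step 4 , θ: 0.5770 0.6011 -0.1706 0.6019 -0.1236 , dq: -0.0048 0.2268 0.0272 -0.0307 0.4520 , eef: -0.2555 -0.5792 1.5259 , τ: -5.2152 -0.1637 0.4210 -0.9349 -0.0043
step 5 , θ: 0.5770 0.6007 -0.1707 0.6014 -0.1245 , dq: -0.0055 0.2243 0.0293 -0.0246 0.4550 , eef: -0.2554 -0.5795 1.5259 , τ: -5.1803 -0.1541 0.4033 -0.9478 -0.0064
step 6 , θ: 0.5771 0.6003 -0.1708 0.6009 -0.1253 , dq: -0.0061 0.2224 0.0308 -0.0199 0.4569 , eef: -0.2553 -0.5797 1.5260 , τ: -5.1529 -0.1466 0.3894 -0.9575 -0.0079
step 7 , θ: 0.5771 0.5998 -0.1709 0.6005 -0.1261 , dq: -0.0066 0.2208 0.0320 -0.0163 0.4584 , eef: -0.2553 -0.5799 1.5260 , τ: -5.1313 -0.1408 0.3784 -0.9647 -0.0090
step 8 , θ: 0.5771 0.5994 -0.1710 0.6001 -0.1268 , dq: -0.0070 0.2197 0.0329 -0.0135 0.4597 , eef: -0.2552 -0.5801 1.5260 , τ: -5.1142 -0.1362 0.3697 -0.9700 -0.0098
step 9 , θ: 0.5771 0.5989 -0.1711 0.5998 -0.1276 , dq: -0.0073 0.2189 0.0336 -0.0113 0.4607 , eef: -0.2552 -0.5802 1.5260 , τ: -5.1007 -0.1326 0.3629 -0.9738 -0.0103
step 10 , θ: 0.5771 0.5984 -0.1711 0.5995 -0.1283 , dq: -0.0076 0.2184 0.0340 -0.0095 0.4615 , eef: -0.2552 -0.5803 1.5260 , τ: 223.7428 2.3417 42.5224 -14.2208 0.8697
step 11 , θ: 0.5863 0.7051 -0.1457 0.6400 -0.0909 , dq: 1.3514 11.2528 2.8518 4.8237 1.4820 , eef: -0.2558 -0.5849 1.5176 , τ: -69.1442 -0.5492 -10.1328 3.2583 -0.1149
step 12 , θ: 0.6059 0.7931 -0.1219 0.6968 -0.1179 , dq: 1.1705 2.8455 0.7100 2.8285 -1.4364 , eef: -0.2565 -0.5954 1.5031 , τ: -56.5986 -0.1947 -6.6361 2.6226 -0.0455
step 13 , θ: 0.6211 0.8204 -0.1156 0.7316 -0.1327 , dq: 0.8600 0.8915 0.1505 1.8327 -0.6785 , eef: -0.2580 -0.6038 1.4923 , τ: -45.4950 -0.1132 -4.6920 1.7163 -0.0495
step 14 , θ: 0.6320 0.8293 -0.1147 0.7539 -0.1361 , dq: 0.5966 0.1700 -0.0398 1.1646 -0.2755 , eef: -0.2596 -0.6098 1.4847 , τ: -36.7378 -0.1026 -3.4300 1.0092 -0.0498
step 15 , θ: 0.6393 0.8316 -0.1154 0.7676 -0.1345 , dq: 0.3883 -0.2227 -0.1009 0.6998 -0.4558 , eef: -0.2610 -0.6138 1.4795 , τ: -29.8426 -0.1069 -2.5491 0.4734 -0.0415
step 16 , θ: 0.6438 0.8308 -0.1164 0.7753 -0.1322 , dq: 0.2251 -0.3708 -0.1082 0.3521 -0.4674 , eef: -0.2623 -0.6165 1.4763 , τ: -24.4143 -0.1097 -1.9068 0.0696 -0.0380
step 17 , θ: 0.6462 0.8286 -0.1174 0.7785 -0.1297 , dq: 0.0991 -0.4015 -0.0916 0.0963 -0.4022 , eef: -0.2633 -0.6180 1.4746 , τ: -20.1092 -0.1090 -1.4252 -0.2454 -0.0372
step 18 , θ: 0.6469 0.8260 -0.1181 0.7784 -0.1267 , dq: 0.0049 -0.4252 -0.0766 -0.0868 -0.3892 , eef: -0.2641 -0.6187 1.4742 , τ: -16.7025 -0.1036 -1.0584 -0.4946 -0.0373
step 19 , θ: 0.6463 0.8229 -0.1186 0.7759 -0.1238 , dq: -0.0635 -0.4444 -0.0660 -0.2139 -0.3913 , eef: -0.2648 -0.6188 1.4745 , τ: -14.0342 -0.0962 -0.7770 -0.6924 -0.0382
step 20 , θ: 0.6449 0.8197 -0.1190 0.7718 -0.1208 , dq: -0.1132 -0.4566 -0.0579 -0.3043 -0.3934 , eef: -0.2654 -0.6183 1.4755 , τ: -11.9335 -0.0888 -0.5594 -0.8450 -0.0391
step 21 , θ: 0.6429 0.8164 -0.1193 0.7666 -0.1179 , dq: -0.1484 -0.4654 -0.0522 -0.3672 -0.3987 , eef: -0.2658 -0.6175 1.4770 , τ: -10.2796 -0.0823 -0.3894 -0.9617 -0.0399
step 22 , θ: 0.6404 0.8130 -0.1195 0.7606 -0.1150 , dq: -0.1723 -0.4710 -0.0485 -0.4089 -0.4051 , eef: -0.2662 -0.6165 1.4787 , τ: -8.9810 -0.0774 -0.2555 -1.0498 -0.0404
step 23 , θ: 0.6376 0.8095 -0.1197 0.7541 -0.1122 , dq: -0.1876 -0.4736 -0.0462 -0.4344 -0.4115 , eef: -0.2664 -0.6152 1.4807 , τ: -7.9644 -0.0740 -0.1494 -1.1155 -0.0405
step 24 , θ: 0.6346 0.8062 -0.1198 0.7473 -0.1094 , dq: -0.1962 -0.4737 -0.0450 -0.4475 -0.4179 , eef: -0.2666 -0.6138 1.4827 , τ: -7.1713 -0.0722 -0.0646 -1.1634 -0.0404
step 25 , θ: 0.6316 0.8029 -0.1199 0.7403 -0.1066 , dq: -0.1997 -0.4718 -0.0447 -0.4512 -0.4242 , eef: -0.2667 -0.6124 1.4848 , τ: -6.5552 -0.0717 0.0036 -1.1973 -0.0400
step 26 , θ: 0.6285 0.7997 -0.1200 0.7334 -0.1039 , dq: -0.1994 -0.4686 -0.0452 -0.4479 -0.4304 , eef: -0.2667 -0.6110 1.4870 , τ: -6.0791 -0.0724 0.0589 -1.2203 -0.0394
step 27 , θ: 0.6254 0.7965 -0.1201 0.7266 -0.1012 , dq: -0.1963 -0.4643 -0.0461 -0.4394 -0.4364 , eef: -0.2667 -0.6095 1.4891 , τ: -5.7135 -0.0739 0.1041 -1.2347 -0.0387
step 28 , θ: 0.6224 0.7936 -0.1202 0.7199 -0.0986 , dq: -0.1910 -0.4594 -0.0475 -0.4271 -0.4423 , eef: -0.2666 -0.6081 1.4911 , τ: -5.4350 -0.0761 0.1412 -1.2424 -0.0379
step 29 , θ: 0.6195 0.7907 -0.1203 0.7134 -0.0961 , dq: -0.1844 -0.4541 -0.0491 -0.4123 -0.4480 , eef: -0.2664 -0.6067 1.4931 , τ: -5.2251 -0.0787 0.1718 -1.2449 -0.0370
step 30 , θ: 0.6167 0.7880 -0.1204 0.7072 -0.0936 , dq: -0.1767 -0.4487 -0.0510 -0.3957 -0.4535 , eef: -0.2662 -0.6053 1.4950 , τ: -5.0690 -0.0817 0.1972 -1.2436 -0.0361
step 31 , θ: 0.6140 0.7854 -0.1206 0.7012 -0.0912 , dq: -0.1684 -0.4433 -0.0530 -0.3780 -0.4590 , eef: -0.2660 -0.6040 1.4968
max |τ| (N·m): 223.7428
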